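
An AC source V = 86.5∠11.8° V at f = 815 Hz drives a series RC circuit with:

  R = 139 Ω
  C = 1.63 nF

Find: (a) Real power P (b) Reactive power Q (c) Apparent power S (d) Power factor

Step 1 — Angular frequency: ω = 2π·f = 2π·815 = 5121 rad/s.
Step 2 — Component impedances:
  R: Z = R = 139 Ω
  C: Z = 1/(jωC) = -j/(ω·C) = 0 - j1.198e+05 Ω
Step 3 — Series combination: Z_total = R + C = 139 - j1.198e+05 Ω = 1.198e+05∠-89.9° Ω.
Step 4 — Source phasor: V = 86.5∠11.8° V = 84.67 + j17.69 V.
Step 5 — Current: I = V / Z = -0.0001468 + j0.0007069 A = 0.000722∠101.7° A.
Step 6 — Complex power: S = V·I* = 7.246e-05 - j0.06245 VA.
Step 7 — Real power: P = Re(S) = 7.246e-05 W.
Step 8 — Reactive power: Q = Im(S) = -0.06245 VAR.
Step 9 — Apparent power: |S| = 0.06245 VA.
Step 10 — Power factor: PF = P/|S| = 0.00116 (leading).

(a) P = 7.246e-05 W  (b) Q = -0.06245 VAR  (c) S = 0.06245 VA  (d) PF = 0.00116 (leading)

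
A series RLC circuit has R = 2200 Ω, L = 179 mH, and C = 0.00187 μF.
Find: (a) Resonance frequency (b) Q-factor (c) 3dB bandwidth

Step 1 — Resonance condition Im(Z)=0 gives ω₀ = 1/√(LC).
Step 2 — ω₀ = 1/√(0.179·1.87e-09) = 5.466e+04 rad/s.
Step 3 — f₀ = ω₀/(2π) = 8699 Hz.
Step 4 — Series Q: Q = ω₀L/R = 5.466e+04·0.179/2200 = 4.447.
Step 5 — 3dB bandwidth: Δω = ω₀/Q = 1.229e+04 rad/s; BW = Δω/(2π) = 1956 Hz.

(a) f₀ = 8699 Hz  (b) Q = 4.447  (c) BW = 1956 Hz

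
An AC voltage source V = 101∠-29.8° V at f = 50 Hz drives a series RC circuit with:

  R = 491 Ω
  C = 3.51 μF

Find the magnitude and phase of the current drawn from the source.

Step 1 — Angular frequency: ω = 2π·f = 2π·50 = 314.2 rad/s.
Step 2 — Component impedances:
  R: Z = R = 491 Ω
  C: Z = 1/(jωC) = -j/(ω·C) = 0 - j906.9 Ω
Step 3 — Series combination: Z_total = R + C = 491 - j906.9 Ω = 1031∠-61.6° Ω.
Step 4 — Source phasor: V = 101∠-29.8° V = 87.64 - j50.19 V.
Step 5 — Ohm's law: I = V / Z_total = (87.64 - j50.19) / (491 - j906.9) = 0.08327 + j0.05156 A.
Step 6 — Convert to polar: |I| = 0.09794 A, ∠I = 31.8°.

I = 0.09794∠31.8° A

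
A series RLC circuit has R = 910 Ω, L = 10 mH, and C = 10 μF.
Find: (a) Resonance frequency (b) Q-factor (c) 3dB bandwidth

Step 1 — Resonance condition Im(Z)=0 gives ω₀ = 1/√(LC).
Step 2 — ω₀ = 1/√(0.01·1e-05) = 3162 rad/s.
Step 3 — f₀ = ω₀/(2π) = 503.3 Hz.
Step 4 — Series Q: Q = ω₀L/R = 3162·0.01/910 = 0.03475.
Step 5 — 3dB bandwidth: Δω = ω₀/Q = 9.1e+04 rad/s; BW = Δω/(2π) = 1.448e+04 Hz.

(a) f₀ = 503.3 Hz  (b) Q = 0.03475  (c) BW = 1.448e+04 Hz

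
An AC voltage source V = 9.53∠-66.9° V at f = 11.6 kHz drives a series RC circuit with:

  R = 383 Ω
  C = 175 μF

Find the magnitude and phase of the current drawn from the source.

Step 1 — Angular frequency: ω = 2π·f = 2π·1.16e+04 = 7.288e+04 rad/s.
Step 2 — Component impedances:
  R: Z = R = 383 Ω
  C: Z = 1/(jωC) = -j/(ω·C) = 0 - j0.0784 Ω
Step 3 — Series combination: Z_total = R + C = 383 - j0.0784 Ω = 383∠-0.0° Ω.
Step 4 — Source phasor: V = 9.53∠-66.9° V = 3.739 - j8.766 V.
Step 5 — Ohm's law: I = V / Z_total = (3.739 - j8.766) / (383 - j0.0784) = 0.009767 - j0.02289 A.
Step 6 — Convert to polar: |I| = 0.02488 A, ∠I = -66.9°.

I = 0.02488∠-66.9° A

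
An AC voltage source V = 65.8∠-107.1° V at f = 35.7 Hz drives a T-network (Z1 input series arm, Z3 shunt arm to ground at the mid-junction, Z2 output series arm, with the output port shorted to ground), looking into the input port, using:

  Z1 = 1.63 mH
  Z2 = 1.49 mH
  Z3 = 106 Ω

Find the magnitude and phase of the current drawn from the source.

Step 1 — Angular frequency: ω = 2π·f = 2π·35.7 = 224.3 rad/s.
Step 2 — Component impedances:
  Z1: Z = jωL = j·224.3·0.00163 = 0 + j0.3656 Ω
  Z2: Z = jωL = j·224.3·0.00149 = 0 + j0.3342 Ω
  Z3: Z = R = 106 Ω
Step 3 — With the output port shorted to ground, the output series arm Z2 runs from the junction to ground; the shunt arm Z3 also runs from the junction to ground. They appear in parallel: Z3 || Z2 = 0.001054 + j0.3342 Ω.
Step 4 — Series with input arm Z1: Z_in = Z1 + (Z3 || Z2) = 0.001054 + j0.6998 Ω = 0.6998∠89.9° Ω.
Step 5 — Source phasor: V = 65.8∠-107.1° V = -19.35 - j62.89 V.
Step 6 — Ohm's law: I = V / Z_total = (-19.35 - j62.89) / (0.001054 + j0.6998) = -89.91 + j27.51 A.
Step 7 — Convert to polar: |I| = 94.02 A, ∠I = 163.0°.

I = 94.02∠163.0° A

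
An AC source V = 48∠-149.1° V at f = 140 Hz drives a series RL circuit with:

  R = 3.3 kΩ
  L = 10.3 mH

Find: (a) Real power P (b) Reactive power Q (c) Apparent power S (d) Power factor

Step 1 — Angular frequency: ω = 2π·f = 2π·140 = 879.6 rad/s.
Step 2 — Component impedances:
  R: Z = R = 3300 Ω
  L: Z = jωL = j·879.6·0.0103 = 0 + j9.06 Ω
Step 3 — Series combination: Z_total = R + L = 3300 + j9.06 Ω = 3300∠0.2° Ω.
Step 4 — Source phasor: V = 48∠-149.1° V = -41.19 - j24.65 V.
Step 5 — Current: I = V / Z = -0.0125 - j0.007435 A = 0.01455∠-149.3° A.
Step 6 — Complex power: S = V·I* = 0.6982 + j0.001917 VA.
Step 7 — Real power: P = Re(S) = 0.6982 W.
Step 8 — Reactive power: Q = Im(S) = 0.001917 VAR.
Step 9 — Apparent power: |S| = 0.6982 VA.
Step 10 — Power factor: PF = P/|S| = 1 (lagging).

(a) P = 0.6982 W  (b) Q = 0.001917 VAR  (c) S = 0.6982 VA  (d) PF = 1 (lagging)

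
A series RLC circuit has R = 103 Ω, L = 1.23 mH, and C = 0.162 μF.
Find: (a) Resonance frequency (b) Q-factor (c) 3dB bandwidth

Step 1 — Resonance: ω₀ = 1/√(LC) = 1/√(0.00123·1.62e-07) = 7.084e+04 rad/s.
Step 2 — f₀ = ω₀/(2π) = 1.127e+04 Hz.
Step 3 — Series Q: Q = ω₀L/R = 7.084e+04·0.00123/103 = 0.846.
Step 4 — Bandwidth: Δω = ω₀/Q = 8.374e+04 rad/s; BW = Δω/(2π) = 1.333e+04 Hz.

(a) f₀ = 1.127e+04 Hz  (b) Q = 0.846  (c) BW = 1.333e+04 Hz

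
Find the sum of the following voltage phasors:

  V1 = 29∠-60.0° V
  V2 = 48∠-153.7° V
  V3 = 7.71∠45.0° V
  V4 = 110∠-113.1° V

Step 1 — Convert each phasor to rectangular form:
  V1 = 29·(cos(-60.0°) + j·sin(-60.0°)) = 14.5 - j25.11 V
  V2 = 48·(cos(-153.7°) + j·sin(-153.7°)) = -43.03 - j21.27 V
  V3 = 7.71·(cos(45.0°) + j·sin(45.0°)) = 5.452 + j5.452 V
  V4 = 110·(cos(-113.1°) + j·sin(-113.1°)) = -43.16 - j101.2 V
Step 2 — Sum components: V_total = -66.24 - j142.1 V.
Step 3 — Convert to polar: |V_total| = 156.8 V, ∠V_total = -115.0°.

V_total = 156.8∠-115.0° V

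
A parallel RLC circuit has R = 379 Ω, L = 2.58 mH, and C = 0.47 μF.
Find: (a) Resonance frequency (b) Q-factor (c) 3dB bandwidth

Step 1 — Resonance: ω₀ = 1/√(LC) = 1/√(0.00258·4.7e-07) = 2.872e+04 rad/s.
Step 2 — f₀ = ω₀/(2π) = 4570 Hz.
Step 3 — Parallel Q: Q = R/(ω₀L) = 379/(2.872e+04·0.00258) = 5.115.
Step 4 — Bandwidth: Δω = ω₀/Q = 5614 rad/s; BW = Δω/(2π) = 893.5 Hz.

(a) f₀ = 4570 Hz  (b) Q = 5.115  (c) BW = 893.5 Hz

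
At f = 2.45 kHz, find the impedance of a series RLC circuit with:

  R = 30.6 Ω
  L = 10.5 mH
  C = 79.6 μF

Step 1 — Angular frequency: ω = 2π·f = 2π·2450 = 1.539e+04 rad/s.
Step 2 — Component impedances:
  R: Z = R = 30.6 Ω
  L: Z = jωL = j·1.539e+04·0.0105 = 0 + j161.6 Ω
  C: Z = 1/(jωC) = -j/(ω·C) = 0 - j0.8161 Ω
Step 3 — Series combination: Z_total = R + L + C = 30.6 + j160.8 Ω = 163.7∠79.2° Ω.

Z = 30.6 + j160.8 Ω = 163.7∠79.2° Ω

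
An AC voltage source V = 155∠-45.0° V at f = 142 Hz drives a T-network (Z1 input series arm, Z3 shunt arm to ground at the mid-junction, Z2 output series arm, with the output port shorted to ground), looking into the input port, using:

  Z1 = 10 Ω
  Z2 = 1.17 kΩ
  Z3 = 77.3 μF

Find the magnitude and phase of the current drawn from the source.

Step 1 — Angular frequency: ω = 2π·f = 2π·142 = 892.2 rad/s.
Step 2 — Component impedances:
  Z1: Z = R = 10 Ω
  Z2: Z = R = 1170 Ω
  Z3: Z = 1/(jωC) = -j/(ω·C) = 0 - j14.5 Ω
Step 3 — With the output port shorted to ground, the output series arm Z2 runs from the junction to ground; the shunt arm Z3 also runs from the junction to ground. They appear in parallel: Z3 || Z2 = 0.1797 - j14.5 Ω.
Step 4 — Series with input arm Z1: Z_in = Z1 + (Z3 || Z2) = 10.18 - j14.5 Ω = 17.71∠-54.9° Ω.
Step 5 — Source phasor: V = 155∠-45.0° V = 109.6 - j109.6 V.
Step 6 — Ohm's law: I = V / Z_total = (109.6 - j109.6) / (10.18 - j14.5) = 8.619 + j1.508 A.
Step 7 — Convert to polar: |I| = 8.75 A, ∠I = 9.9°.

I = 8.75∠9.9° A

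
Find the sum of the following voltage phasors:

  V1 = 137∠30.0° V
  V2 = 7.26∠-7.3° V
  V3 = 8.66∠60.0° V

Step 1 — Convert each phasor to rectangular form:
  V1 = 137·(cos(30.0°) + j·sin(30.0°)) = 118.6 + j68.5 V
  V2 = 7.26·(cos(-7.3°) + j·sin(-7.3°)) = 7.201 - j0.9225 V
  V3 = 8.66·(cos(60.0°) + j·sin(60.0°)) = 4.33 + j7.5 V
Step 2 — Sum components: V_total = 130.2 + j75.08 V.
Step 3 — Convert to polar: |V_total| = 150.3 V, ∠V_total = 30.0°.

V_total = 150.3∠30.0° V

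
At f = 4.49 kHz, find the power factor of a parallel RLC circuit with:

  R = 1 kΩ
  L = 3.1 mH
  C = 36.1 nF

Step 1 — Angular frequency: ω = 2π·f = 2π·4490 = 2.821e+04 rad/s.
Step 2 — Component impedances:
  R: Z = R = 1000 Ω
  L: Z = jωL = j·2.821e+04·0.0031 = 0 + j87.46 Ω
  C: Z = 1/(jωC) = -j/(ω·C) = 0 - j981.9 Ω
Step 3 — Parallel combination: 1/Z_total = 1/R + 1/L + 1/C; Z_total = 9.133 + j95.13 Ω = 95.57∠84.5° Ω.
Step 4 — Power factor: PF = cos(φ) = Re(Z)/|Z| = 9.1331/95.567 = 0.09557.
Step 5 — Type: Im(Z) = 95.13 ⇒ lagging (phase φ = 84.5°).

PF = 0.09557 (lagging, φ = 84.5°)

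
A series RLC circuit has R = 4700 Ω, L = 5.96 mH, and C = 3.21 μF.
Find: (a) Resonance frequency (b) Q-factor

Step 1 — Resonance condition Im(Z)=0 gives ω₀ = 1/√(LC).
Step 2 — ω₀ = 1/√(0.00596·3.21e-06) = 7230 rad/s.
Step 3 — f₀ = ω₀/(2π) = 1151 Hz.
Step 4 — Series Q: Q = ω₀L/R = 7230·0.00596/4700 = 0.009168.

(a) f₀ = 1151 Hz  (b) Q = 0.009168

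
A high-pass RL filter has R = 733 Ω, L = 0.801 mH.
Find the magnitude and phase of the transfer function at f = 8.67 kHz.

Step 1 — Angular frequency: ω = 2π·8670 = 5.448e+04 rad/s.
Step 2 — Transfer function: H(jω) = jωL/(R + jωL).
Step 3 — Numerator jωL = j·43.63; denominator R + jωL = 733 + j43.63.
Step 4 — H = 0.003531 + j0.05932.
Step 5 — Magnitude: |H| = 0.05942 (-24.5 dB); phase: φ = 86.6°.

|H| = 0.05942 (-24.5 dB), φ = 86.6°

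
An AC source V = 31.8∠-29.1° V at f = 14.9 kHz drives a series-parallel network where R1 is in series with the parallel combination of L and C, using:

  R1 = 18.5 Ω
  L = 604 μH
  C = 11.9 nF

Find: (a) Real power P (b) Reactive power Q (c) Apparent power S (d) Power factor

Step 1 — Angular frequency: ω = 2π·f = 2π·1.49e+04 = 9.362e+04 rad/s.
Step 2 — Component impedances:
  R1: Z = R = 18.5 Ω
  L: Z = jωL = j·9.362e+04·0.000604 = 0 + j56.55 Ω
  C: Z = 1/(jωC) = -j/(ω·C) = 0 - j897.6 Ω
Step 3 — Parallel branch: L || C = 1/(1/L + 1/C) = 0 + j60.35 Ω.
Step 4 — Series with R1: Z_total = R1 + (L || C) = 18.5 + j60.35 Ω = 63.12∠73.0° Ω.
Step 5 — Source phasor: V = 31.8∠-29.1° V = 27.79 - j15.47 V.
Step 6 — Current: I = V / Z = -0.1052 - j0.4927 A = 0.5038∠-102.1° A.
Step 7 — Complex power: S = V·I* = 4.696 + j15.32 VA.
Step 8 — Real power: P = Re(S) = 4.696 W.
Step 9 — Reactive power: Q = Im(S) = 15.32 VAR.
Step 10 — Apparent power: |S| = 16.02 VA.
Step 11 — Power factor: PF = P/|S| = 0.2931 (lagging).

(a) P = 4.696 W  (b) Q = 15.32 VAR  (c) S = 16.02 VA  (d) PF = 0.2931 (lagging)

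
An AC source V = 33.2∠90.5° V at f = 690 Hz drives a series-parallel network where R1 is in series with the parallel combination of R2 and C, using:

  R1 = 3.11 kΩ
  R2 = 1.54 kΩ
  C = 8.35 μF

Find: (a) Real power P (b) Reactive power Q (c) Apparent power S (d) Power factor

Step 1 — Angular frequency: ω = 2π·f = 2π·690 = 4335 rad/s.
Step 2 — Component impedances:
  R1: Z = R = 3110 Ω
  R2: Z = R = 1540 Ω
  C: Z = 1/(jωC) = -j/(ω·C) = 0 - j27.62 Ω
Step 3 — Parallel branch: R2 || C = 1/(1/R2 + 1/C) = 0.4953 - j27.61 Ω.
Step 4 — Series with R1: Z_total = R1 + (R2 || C) = 3110 - j27.61 Ω = 3111∠-0.5° Ω.
Step 5 — Source phasor: V = 33.2∠90.5° V = -0.2897 + j33.2 V.
Step 6 — Current: I = V / Z = -0.0001879 + j0.01067 A = 0.01067∠91.0° A.
Step 7 — Complex power: S = V·I* = 0.3543 - j0.003146 VA.
Step 8 — Real power: P = Re(S) = 0.3543 W.
Step 9 — Reactive power: Q = Im(S) = -0.003146 VAR.
Step 10 — Apparent power: |S| = 0.3543 VA.
Step 11 — Power factor: PF = P/|S| = 1 (leading).

(a) P = 0.3543 W  (b) Q = -0.003146 VAR  (c) S = 0.3543 VA  (d) PF = 1 (leading)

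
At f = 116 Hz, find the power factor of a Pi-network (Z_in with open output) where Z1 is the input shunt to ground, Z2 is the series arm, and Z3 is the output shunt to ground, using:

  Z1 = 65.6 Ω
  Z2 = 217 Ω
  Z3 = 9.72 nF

Step 1 — Angular frequency: ω = 2π·f = 2π·116 = 728.8 rad/s.
Step 2 — Component impedances:
  Z1: Z = R = 65.6 Ω
  Z2: Z = R = 217 Ω
  Z3: Z = 1/(jωC) = -j/(ω·C) = 0 - j1.412e+05 Ω
Step 3 — With open output, the series arm Z2 and the output shunt Z3 appear in series to ground: Z2 + Z3 = 217 - j1.412e+05 Ω.
Step 4 — Parallel with input shunt Z1: Z_in = Z1 || (Z2 + Z3) = 65.6 - j0.03049 Ω = 65.6∠-0.0° Ω.
Step 5 — Power factor: PF = cos(φ) = Re(Z)/|Z| = 65.6/65.6 = 1.
Step 6 — Type: Im(Z) = -0.03049 ⇒ leading (phase φ = -0.0°).

PF = 1 (leading, φ = -0.0°)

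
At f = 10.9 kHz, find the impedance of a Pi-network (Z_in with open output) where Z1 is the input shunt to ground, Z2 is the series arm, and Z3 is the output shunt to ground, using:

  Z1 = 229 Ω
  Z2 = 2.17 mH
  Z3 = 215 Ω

Step 1 — Angular frequency: ω = 2π·f = 2π·1.09e+04 = 6.849e+04 rad/s.
Step 2 — Component impedances:
  Z1: Z = R = 229 Ω
  Z2: Z = jωL = j·6.849e+04·0.00217 = 0 + j148.6 Ω
  Z3: Z = R = 215 Ω
Step 3 — With open output, the series arm Z2 and the output shunt Z3 appear in series to ground: Z2 + Z3 = 215 + j148.6 Ω.
Step 4 — Parallel with input shunt Z1: Z_in = Z1 || (Z2 + Z3) = 122.8 + j35.55 Ω = 127.8∠16.1° Ω.

Z = 122.8 + j35.55 Ω = 127.8∠16.1° Ω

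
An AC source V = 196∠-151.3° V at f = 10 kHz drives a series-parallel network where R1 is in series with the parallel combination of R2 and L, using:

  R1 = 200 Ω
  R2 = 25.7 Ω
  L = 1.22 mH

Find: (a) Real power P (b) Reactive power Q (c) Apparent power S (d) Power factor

Step 1 — Angular frequency: ω = 2π·f = 2π·1e+04 = 6.283e+04 rad/s.
Step 2 — Component impedances:
  R1: Z = R = 200 Ω
  R2: Z = R = 25.7 Ω
  L: Z = jωL = j·6.283e+04·0.00122 = 0 + j76.65 Ω
Step 3 — Parallel branch: R2 || L = 1/(1/R2 + 1/L) = 23.1 + j7.746 Ω.
Step 4 — Series with R1: Z_total = R1 + (R2 || L) = 223.1 + j7.746 Ω = 223.2∠2.0° Ω.
Step 5 — Source phasor: V = 196∠-151.3° V = -171.9 - j94.12 V.
Step 6 — Current: I = V / Z = -0.7843 - j0.3947 A = 0.878∠-153.3° A.
Step 7 — Complex power: S = V·I* = 172 + j5.971 VA.
Step 8 — Real power: P = Re(S) = 172 W.
Step 9 — Reactive power: Q = Im(S) = 5.971 VAR.
Step 10 — Apparent power: |S| = 172.1 VA.
Step 11 — Power factor: PF = P/|S| = 0.9994 (lagging).

(a) P = 172 W  (b) Q = 5.971 VAR  (c) S = 172.1 VA  (d) PF = 0.9994 (lagging)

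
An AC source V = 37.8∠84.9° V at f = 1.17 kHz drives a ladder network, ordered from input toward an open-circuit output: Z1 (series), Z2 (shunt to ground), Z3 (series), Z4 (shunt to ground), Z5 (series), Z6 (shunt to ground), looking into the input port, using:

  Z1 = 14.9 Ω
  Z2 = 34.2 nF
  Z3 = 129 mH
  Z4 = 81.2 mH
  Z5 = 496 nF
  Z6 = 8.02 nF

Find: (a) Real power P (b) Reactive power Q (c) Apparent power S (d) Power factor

Step 1 — Angular frequency: ω = 2π·f = 2π·1170 = 7351 rad/s.
Step 2 — Component impedances:
  Z1: Z = R = 14.9 Ω
  Z2: Z = 1/(jωC) = -j/(ω·C) = 0 - j3977 Ω
  Z3: Z = jωL = j·7351·0.129 = 0 + j948.3 Ω
  Z4: Z = jωL = j·7351·0.0812 = 0 + j596.9 Ω
  Z5: Z = 1/(jωC) = -j/(ω·C) = 0 - j274.3 Ω
  Z6: Z = 1/(jωC) = -j/(ω·C) = 0 - j1.696e+04 Ω
Step 3 — Ladder network (open output): work backward from the far end, alternating series and parallel combinations. Z_in = 14.9 + j2585 Ω = 2585∠89.7° Ω.
Step 4 — Source phasor: V = 37.8∠84.9° V = 3.36 + j37.65 V.
Step 5 — Current: I = V / Z = 0.01457 - j0.001216 A = 0.01462∠-4.8° A.
Step 6 — Complex power: S = V·I* = 0.003187 + j0.5528 VA.
Step 7 — Real power: P = Re(S) = 0.003187 W.
Step 8 — Reactive power: Q = Im(S) = 0.5528 VAR.
Step 9 — Apparent power: |S| = 0.5528 VA.
Step 10 — Power factor: PF = P/|S| = 0.005764 (lagging).

(a) P = 0.003187 W  (b) Q = 0.5528 VAR  (c) S = 0.5528 VA  (d) PF = 0.005764 (lagging)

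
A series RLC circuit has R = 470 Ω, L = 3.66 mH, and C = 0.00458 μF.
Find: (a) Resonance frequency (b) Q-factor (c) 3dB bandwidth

Step 1 — Resonance: ω₀ = 1/√(LC) = 1/√(0.00366·4.58e-09) = 2.442e+05 rad/s.
Step 2 — f₀ = ω₀/(2π) = 3.887e+04 Hz.
Step 3 — Series Q: Q = ω₀L/R = 2.442e+05·0.00366/470 = 1.902.
Step 4 — Bandwidth: Δω = ω₀/Q = 1.284e+05 rad/s; BW = Δω/(2π) = 2.044e+04 Hz.

(a) f₀ = 3.887e+04 Hz  (b) Q = 1.902  (c) BW = 2.044e+04 Hz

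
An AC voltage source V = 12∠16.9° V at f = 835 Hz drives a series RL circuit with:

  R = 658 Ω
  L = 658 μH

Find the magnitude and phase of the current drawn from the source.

Step 1 — Angular frequency: ω = 2π·f = 2π·835 = 5246 rad/s.
Step 2 — Component impedances:
  R: Z = R = 658 Ω
  L: Z = jωL = j·5246·0.000658 = 0 + j3.452 Ω
Step 3 — Series combination: Z_total = R + L = 658 + j3.452 Ω = 658∠0.3° Ω.
Step 4 — Source phasor: V = 12∠16.9° V = 11.48 + j3.488 V.
Step 5 — Ohm's law: I = V / Z_total = (11.48 + j3.488) / (658 + j3.452) = 0.01748 + j0.00521 A.
Step 6 — Convert to polar: |I| = 0.01824 A, ∠I = 16.6°.

I = 0.01824∠16.6° A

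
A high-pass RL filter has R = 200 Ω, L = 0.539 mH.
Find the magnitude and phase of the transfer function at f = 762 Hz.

Step 1 — Angular frequency: ω = 2π·762 = 4788 rad/s.
Step 2 — Transfer function: H(jω) = jωL/(R + jωL).
Step 3 — Numerator jωL = j·2.581; denominator R + jωL = 200 + j2.581.
Step 4 — H = 0.0001665 + j0.0129.
Step 5 — Magnitude: |H| = 0.0129 (-37.8 dB); phase: φ = 89.3°.

|H| = 0.0129 (-37.8 dB), φ = 89.3°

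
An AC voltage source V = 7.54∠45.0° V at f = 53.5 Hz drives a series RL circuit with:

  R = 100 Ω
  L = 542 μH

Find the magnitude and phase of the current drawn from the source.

Step 1 — Angular frequency: ω = 2π·f = 2π·53.5 = 336.2 rad/s.
Step 2 — Component impedances:
  R: Z = R = 100 Ω
  L: Z = jωL = j·336.2·0.000542 = 0 + j0.1822 Ω
Step 3 — Series combination: Z_total = R + L = 100 + j0.1822 Ω = 100∠0.1° Ω.
Step 4 — Source phasor: V = 7.54∠45.0° V = 5.332 + j5.332 V.
Step 5 — Ohm's law: I = V / Z_total = (5.332 + j5.332) / (100 + j0.1822) = 0.05341 + j0.05322 A.
Step 6 — Convert to polar: |I| = 0.0754 A, ∠I = 44.9°.

I = 0.0754∠44.9° A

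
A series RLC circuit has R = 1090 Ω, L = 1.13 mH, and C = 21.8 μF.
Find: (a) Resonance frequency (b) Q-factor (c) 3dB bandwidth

Step 1 — Resonance condition Im(Z)=0 gives ω₀ = 1/√(LC).
Step 2 — ω₀ = 1/√(0.00113·2.18e-05) = 6371 rad/s.
Step 3 — f₀ = ω₀/(2π) = 1014 Hz.
Step 4 — Series Q: Q = ω₀L/R = 6371·0.00113/1090 = 0.006605.
Step 5 — 3dB bandwidth: Δω = ω₀/Q = 9.646e+05 rad/s; BW = Δω/(2π) = 1.535e+05 Hz.

(a) f₀ = 1014 Hz  (b) Q = 0.006605  (c) BW = 1.535e+05 Hz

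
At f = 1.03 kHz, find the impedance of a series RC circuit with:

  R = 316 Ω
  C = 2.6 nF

Step 1 — Angular frequency: ω = 2π·f = 2π·1030 = 6472 rad/s.
Step 2 — Component impedances:
  R: Z = R = 316 Ω
  C: Z = 1/(jωC) = -j/(ω·C) = 0 - j5.943e+04 Ω
Step 3 — Series combination: Z_total = R + C = 316 - j5.943e+04 Ω = 5.943e+04∠-89.7° Ω.

Z = 316 - j5.943e+04 Ω = 5.943e+04∠-89.7° Ω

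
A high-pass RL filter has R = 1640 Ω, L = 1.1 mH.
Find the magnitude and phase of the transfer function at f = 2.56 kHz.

Step 1 — Angular frequency: ω = 2π·2560 = 1.608e+04 rad/s.
Step 2 — Transfer function: H(jω) = jωL/(R + jωL).
Step 3 — Numerator jωL = j·17.69; denominator R + jωL = 1640 + j17.69.
Step 4 — H = 0.0001164 + j0.01079.
Step 5 — Magnitude: |H| = 0.01079 (-39.3 dB); phase: φ = 89.4°.

|H| = 0.01079 (-39.3 dB), φ = 89.4°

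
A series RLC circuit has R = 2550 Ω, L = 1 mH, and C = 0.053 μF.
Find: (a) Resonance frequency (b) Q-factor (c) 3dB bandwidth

Step 1 — Resonance: ω₀ = 1/√(LC) = 1/√(0.001·5.3e-08) = 1.374e+05 rad/s.
Step 2 — f₀ = ω₀/(2π) = 2.186e+04 Hz.
Step 3 — Series Q: Q = ω₀L/R = 1.374e+05·0.001/2550 = 0.05387.
Step 4 — Bandwidth: Δω = ω₀/Q = 2.55e+06 rad/s; BW = Δω/(2π) = 4.058e+05 Hz.

(a) f₀ = 2.186e+04 Hz  (b) Q = 0.05387  (c) BW = 4.058e+05 Hz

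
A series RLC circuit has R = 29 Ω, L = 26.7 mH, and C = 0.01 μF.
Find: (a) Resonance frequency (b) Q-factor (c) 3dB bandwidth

Step 1 — Resonance: ω₀ = 1/√(LC) = 1/√(0.0267·1e-08) = 6.12e+04 rad/s.
Step 2 — f₀ = ω₀/(2π) = 9740 Hz.
Step 3 — Series Q: Q = ω₀L/R = 6.12e+04·0.0267/29 = 56.35.
Step 4 — Bandwidth: Δω = ω₀/Q = 1086 rad/s; BW = Δω/(2π) = 172.9 Hz.

(a) f₀ = 9740 Hz  (b) Q = 56.35  (c) BW = 172.9 Hz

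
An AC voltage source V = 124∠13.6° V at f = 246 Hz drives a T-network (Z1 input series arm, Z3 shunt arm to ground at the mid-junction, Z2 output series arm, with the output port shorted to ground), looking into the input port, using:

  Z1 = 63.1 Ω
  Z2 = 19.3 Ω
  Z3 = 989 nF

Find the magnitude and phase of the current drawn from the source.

Step 1 — Angular frequency: ω = 2π·f = 2π·246 = 1546 rad/s.
Step 2 — Component impedances:
  Z1: Z = R = 63.1 Ω
  Z2: Z = R = 19.3 Ω
  Z3: Z = 1/(jωC) = -j/(ω·C) = 0 - j654.2 Ω
Step 3 — With the output port shorted to ground, the output series arm Z2 runs from the junction to ground; the shunt arm Z3 also runs from the junction to ground. They appear in parallel: Z3 || Z2 = 19.28 - j0.5689 Ω.
Step 4 — Series with input arm Z1: Z_in = Z1 + (Z3 || Z2) = 82.38 - j0.5689 Ω = 82.39∠-0.4° Ω.
Step 5 — Source phasor: V = 124∠13.6° V = 120.5 + j29.16 V.
Step 6 — Ohm's law: I = V / Z_total = (120.5 + j29.16) / (82.38 - j0.5689) = 1.46 + j0.364 A.
Step 7 — Convert to polar: |I| = 1.505 A, ∠I = 14.0°.

I = 1.505∠14.0° A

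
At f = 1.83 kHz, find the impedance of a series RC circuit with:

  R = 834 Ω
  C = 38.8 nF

Step 1 — Angular frequency: ω = 2π·f = 2π·1830 = 1.15e+04 rad/s.
Step 2 — Component impedances:
  R: Z = R = 834 Ω
  C: Z = 1/(jωC) = -j/(ω·C) = 0 - j2241 Ω
Step 3 — Series combination: Z_total = R + C = 834 - j2241 Ω = 2392∠-69.6° Ω.

Z = 834 - j2241 Ω = 2392∠-69.6° Ω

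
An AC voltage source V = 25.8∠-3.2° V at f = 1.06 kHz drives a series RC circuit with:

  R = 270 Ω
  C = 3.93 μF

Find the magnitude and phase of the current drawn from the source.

Step 1 — Angular frequency: ω = 2π·f = 2π·1060 = 6660 rad/s.
Step 2 — Component impedances:
  R: Z = R = 270 Ω
  C: Z = 1/(jωC) = -j/(ω·C) = 0 - j38.21 Ω
Step 3 — Series combination: Z_total = R + C = 270 - j38.21 Ω = 272.7∠-8.1° Ω.
Step 4 — Source phasor: V = 25.8∠-3.2° V = 25.76 - j1.44 V.
Step 5 — Ohm's law: I = V / Z_total = (25.76 - j1.44) / (270 - j38.21) = 0.09427 + j0.008006 A.
Step 6 — Convert to polar: |I| = 0.09461 A, ∠I = 4.9°.

I = 0.09461∠4.9° A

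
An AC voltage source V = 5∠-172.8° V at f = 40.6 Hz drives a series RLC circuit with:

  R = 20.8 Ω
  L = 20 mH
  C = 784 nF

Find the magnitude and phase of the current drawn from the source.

Step 1 — Angular frequency: ω = 2π·f = 2π·40.6 = 255.1 rad/s.
Step 2 — Component impedances:
  R: Z = R = 20.8 Ω
  L: Z = jωL = j·255.1·0.02 = 0 + j5.102 Ω
  C: Z = 1/(jωC) = -j/(ω·C) = 0 - j5000 Ω
Step 3 — Series combination: Z_total = R + L + C = 20.8 - j4995 Ω = 4995∠-89.8° Ω.
Step 4 — Source phasor: V = 5∠-172.8° V = -4.961 - j0.6267 V.
Step 5 — Ohm's law: I = V / Z_total = (-4.961 - j0.6267) / (20.8 - j4995) = 0.0001213 - j0.0009936 A.
Step 6 — Convert to polar: |I| = 0.001001 A, ∠I = -83.0°.

I = 0.001001∠-83.0° A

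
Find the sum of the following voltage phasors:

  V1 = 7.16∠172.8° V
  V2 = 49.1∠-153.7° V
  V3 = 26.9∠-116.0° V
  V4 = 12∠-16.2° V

Step 1 — Convert each phasor to rectangular form:
  V1 = 7.16·(cos(172.8°) + j·sin(172.8°)) = -7.104 + j0.8974 V
  V2 = 49.1·(cos(-153.7°) + j·sin(-153.7°)) = -44.02 - j21.75 V
  V3 = 26.9·(cos(-116.0°) + j·sin(-116.0°)) = -11.79 - j24.18 V
  V4 = 12·(cos(-16.2°) + j·sin(-16.2°)) = 11.52 - j3.348 V
Step 2 — Sum components: V_total = -51.39 - j48.38 V.
Step 3 — Convert to polar: |V_total| = 70.58 V, ∠V_total = -136.7°.

V_total = 70.58∠-136.7° V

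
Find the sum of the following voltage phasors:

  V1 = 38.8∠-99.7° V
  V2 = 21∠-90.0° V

Step 1 — Convert each phasor to rectangular form:
  V1 = 38.8·(cos(-99.7°) + j·sin(-99.7°)) = -6.537 - j38.25 V
  V2 = 21·(cos(-90.0°) + j·sin(-90.0°)) = 0 - j21 V
Step 2 — Sum components: V_total = -6.537 - j59.25 V.
Step 3 — Convert to polar: |V_total| = 59.6 V, ∠V_total = -96.3°.

V_total = 59.6∠-96.3° V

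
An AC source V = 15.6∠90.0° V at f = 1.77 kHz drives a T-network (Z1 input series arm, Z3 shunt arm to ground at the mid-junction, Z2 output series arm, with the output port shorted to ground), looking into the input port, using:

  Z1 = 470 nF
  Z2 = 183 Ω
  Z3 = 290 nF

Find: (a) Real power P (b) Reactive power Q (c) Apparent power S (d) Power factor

Step 1 — Angular frequency: ω = 2π·f = 2π·1770 = 1.112e+04 rad/s.
Step 2 — Component impedances:
  Z1: Z = 1/(jωC) = -j/(ω·C) = 0 - j191.3 Ω
  Z2: Z = R = 183 Ω
  Z3: Z = 1/(jωC) = -j/(ω·C) = 0 - j310.1 Ω
Step 3 — With the output port shorted to ground, the output series arm Z2 runs from the junction to ground; the shunt arm Z3 also runs from the junction to ground. They appear in parallel: Z3 || Z2 = 135.7 - j80.1 Ω.
Step 4 — Series with input arm Z1: Z_in = Z1 + (Z3 || Z2) = 135.7 - j271.4 Ω = 303.5∠-63.4° Ω.
Step 5 — Source phasor: V = 15.6∠90.0° V = 0 + j15.6 V.
Step 6 — Current: I = V / Z = -0.04598 + j0.02299 A = 0.05141∠153.4° A.
Step 7 — Complex power: S = V·I* = 0.3587 - j0.7173 VA.
Step 8 — Real power: P = Re(S) = 0.3587 W.
Step 9 — Reactive power: Q = Im(S) = -0.7173 VAR.
Step 10 — Apparent power: |S| = 0.8019 VA.
Step 11 — Power factor: PF = P/|S| = 0.4472 (leading).

(a) P = 0.3587 W  (b) Q = -0.7173 VAR  (c) S = 0.8019 VA  (d) PF = 0.4472 (leading)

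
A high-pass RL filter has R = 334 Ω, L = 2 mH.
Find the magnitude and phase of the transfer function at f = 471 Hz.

Step 1 — Angular frequency: ω = 2π·471 = 2959 rad/s.
Step 2 — Transfer function: H(jω) = jωL/(R + jωL).
Step 3 — Numerator jωL = j·5.919; denominator R + jωL = 334 + j5.919.
Step 4 — H = 0.0003139 + j0.01772.
Step 5 — Magnitude: |H| = 0.01772 (-35.0 dB); phase: φ = 89.0°.

|H| = 0.01772 (-35.0 dB), φ = 89.0°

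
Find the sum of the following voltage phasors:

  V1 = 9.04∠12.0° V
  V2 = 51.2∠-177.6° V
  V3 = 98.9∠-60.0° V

Step 1 — Convert each phasor to rectangular form:
  V1 = 9.04·(cos(12.0°) + j·sin(12.0°)) = 8.842 + j1.88 V
  V2 = 51.2·(cos(-177.6°) + j·sin(-177.6°)) = -51.16 - j2.144 V
  V3 = 98.9·(cos(-60.0°) + j·sin(-60.0°)) = 49.45 - j85.65 V
Step 2 — Sum components: V_total = 7.137 - j85.91 V.
Step 3 — Convert to polar: |V_total| = 86.21 V, ∠V_total = -85.3°.

V_total = 86.21∠-85.3° V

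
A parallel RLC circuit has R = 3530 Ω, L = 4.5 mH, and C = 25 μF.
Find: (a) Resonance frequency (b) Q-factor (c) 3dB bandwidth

Step 1 — Resonance: ω₀ = 1/√(LC) = 1/√(0.0045·2.5e-05) = 2981 rad/s.
Step 2 — f₀ = ω₀/(2π) = 474.5 Hz.
Step 3 — Parallel Q: Q = R/(ω₀L) = 3530/(2981·0.0045) = 263.1.
Step 4 — Bandwidth: Δω = ω₀/Q = 11.33 rad/s; BW = Δω/(2π) = 1.803 Hz.

(a) f₀ = 474.5 Hz  (b) Q = 263.1  (c) BW = 1.803 Hz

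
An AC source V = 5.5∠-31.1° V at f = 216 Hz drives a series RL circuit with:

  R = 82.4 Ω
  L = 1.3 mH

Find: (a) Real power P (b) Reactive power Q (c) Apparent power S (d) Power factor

Step 1 — Angular frequency: ω = 2π·f = 2π·216 = 1357 rad/s.
Step 2 — Component impedances:
  R: Z = R = 82.4 Ω
  L: Z = jωL = j·1357·0.0013 = 0 + j1.764 Ω
Step 3 — Series combination: Z_total = R + L = 82.4 + j1.764 Ω = 82.42∠1.2° Ω.
Step 4 — Source phasor: V = 5.5∠-31.1° V = 4.709 - j2.841 V.
Step 5 — Current: I = V / Z = 0.05639 - j0.03568 A = 0.06673∠-32.3° A.
Step 6 — Complex power: S = V·I* = 0.3669 + j0.007857 VA.
Step 7 — Real power: P = Re(S) = 0.3669 W.
Step 8 — Reactive power: Q = Im(S) = 0.007857 VAR.
Step 9 — Apparent power: |S| = 0.367 VA.
Step 10 — Power factor: PF = P/|S| = 0.9998 (lagging).

(a) P = 0.3669 W  (b) Q = 0.007857 VAR  (c) S = 0.367 VA  (d) PF = 0.9998 (lagging)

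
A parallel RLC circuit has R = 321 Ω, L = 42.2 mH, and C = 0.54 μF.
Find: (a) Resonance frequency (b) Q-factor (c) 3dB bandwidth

Step 1 — Resonance: ω₀ = 1/√(LC) = 1/√(0.0422·5.4e-07) = 6624 rad/s.
Step 2 — f₀ = ω₀/(2π) = 1054 Hz.
Step 3 — Parallel Q: Q = R/(ω₀L) = 321/(6624·0.0422) = 1.148.
Step 4 — Bandwidth: Δω = ω₀/Q = 5769 rad/s; BW = Δω/(2π) = 918.2 Hz.

(a) f₀ = 1054 Hz  (b) Q = 1.148  (c) BW = 918.2 Hz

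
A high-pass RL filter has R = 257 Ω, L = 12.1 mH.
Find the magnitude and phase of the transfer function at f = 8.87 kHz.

Step 1 — Angular frequency: ω = 2π·8870 = 5.573e+04 rad/s.
Step 2 — Transfer function: H(jω) = jωL/(R + jωL).
Step 3 — Numerator jωL = j·674.4; denominator R + jωL = 257 + j674.4.
Step 4 — H = 0.8732 + j0.3328.
Step 5 — Magnitude: |H| = 0.9344 (-0.6 dB); phase: φ = 20.9°.

|H| = 0.9344 (-0.6 dB), φ = 20.9°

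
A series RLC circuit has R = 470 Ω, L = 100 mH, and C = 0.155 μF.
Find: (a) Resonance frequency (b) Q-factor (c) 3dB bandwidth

Step 1 — Resonance condition Im(Z)=0 gives ω₀ = 1/√(LC).
Step 2 — ω₀ = 1/√(0.1·1.55e-07) = 8032 rad/s.
Step 3 — f₀ = ω₀/(2π) = 1278 Hz.
Step 4 — Series Q: Q = ω₀L/R = 8032·0.1/470 = 1.709.
Step 5 — 3dB bandwidth: Δω = ω₀/Q = 4700 rad/s; BW = Δω/(2π) = 748 Hz.

(a) f₀ = 1278 Hz  (b) Q = 1.709  (c) BW = 748 Hz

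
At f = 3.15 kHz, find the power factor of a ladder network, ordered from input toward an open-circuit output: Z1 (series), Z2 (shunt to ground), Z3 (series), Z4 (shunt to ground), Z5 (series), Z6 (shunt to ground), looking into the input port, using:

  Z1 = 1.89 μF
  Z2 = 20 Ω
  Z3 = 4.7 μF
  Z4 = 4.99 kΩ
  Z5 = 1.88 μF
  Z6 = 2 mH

Step 1 — Angular frequency: ω = 2π·f = 2π·3150 = 1.979e+04 rad/s.
Step 2 — Component impedances:
  Z1: Z = 1/(jωC) = -j/(ω·C) = 0 - j26.73 Ω
  Z2: Z = R = 20 Ω
  Z3: Z = 1/(jωC) = -j/(ω·C) = 0 - j10.75 Ω
  Z4: Z = R = 4990 Ω
  Z5: Z = 1/(jωC) = -j/(ω·C) = 0 - j26.88 Ω
  Z6: Z = jωL = j·1.979e+04·0.002 = 0 + j39.58 Ω
Step 3 — Ladder network (open output): work backward from the far end, alternating series and parallel combinations. Z_in = 0.2214 - j24.8 Ω = 24.8∠-89.5° Ω.
Step 4 — Power factor: PF = cos(φ) = Re(Z)/|Z| = 0.22141/24.8 = 0.008928.
Step 5 — Type: Im(Z) = -24.8 ⇒ leading (phase φ = -89.5°).

PF = 0.008928 (leading, φ = -89.5°)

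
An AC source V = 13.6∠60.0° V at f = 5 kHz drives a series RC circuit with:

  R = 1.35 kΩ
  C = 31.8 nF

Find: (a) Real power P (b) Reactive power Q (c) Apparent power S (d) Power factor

Step 1 — Angular frequency: ω = 2π·f = 2π·5000 = 3.142e+04 rad/s.
Step 2 — Component impedances:
  R: Z = R = 1350 Ω
  C: Z = 1/(jωC) = -j/(ω·C) = 0 - j1001 Ω
Step 3 — Series combination: Z_total = R + C = 1350 - j1001 Ω = 1681∠-36.6° Ω.
Step 4 — Source phasor: V = 13.6∠60.0° V = 6.8 + j11.78 V.
Step 5 — Current: I = V / Z = -0.0009239 + j0.008039 A = 0.008092∠96.6° A.
Step 6 — Complex power: S = V·I* = 0.08841 - j0.06555 VA.
Step 7 — Real power: P = Re(S) = 0.08841 W.
Step 8 — Reactive power: Q = Im(S) = -0.06555 VAR.
Step 9 — Apparent power: |S| = 0.1101 VA.
Step 10 — Power factor: PF = P/|S| = 0.8033 (leading).

(a) P = 0.08841 W  (b) Q = -0.06555 VAR  (c) S = 0.1101 VA  (d) PF = 0.8033 (leading)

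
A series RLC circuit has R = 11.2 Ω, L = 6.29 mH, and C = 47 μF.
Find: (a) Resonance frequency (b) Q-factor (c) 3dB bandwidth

Step 1 — Resonance: ω₀ = 1/√(LC) = 1/√(0.00629·4.7e-05) = 1839 rad/s.
Step 2 — f₀ = ω₀/(2π) = 292.7 Hz.
Step 3 — Series Q: Q = ω₀L/R = 1839·0.00629/11.2 = 1.033.
Step 4 — Bandwidth: Δω = ω₀/Q = 1781 rad/s; BW = Δω/(2π) = 283.4 Hz.

(a) f₀ = 292.7 Hz  (b) Q = 1.033  (c) BW = 283.4 Hz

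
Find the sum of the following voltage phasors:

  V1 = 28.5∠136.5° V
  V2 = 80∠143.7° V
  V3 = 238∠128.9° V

Step 1 — Convert each phasor to rectangular form:
  V1 = 28.5·(cos(136.5°) + j·sin(136.5°)) = -20.67 + j19.62 V
  V2 = 80·(cos(143.7°) + j·sin(143.7°)) = -64.47 + j47.36 V
  V3 = 238·(cos(128.9°) + j·sin(128.9°)) = -149.5 + j185.2 V
Step 2 — Sum components: V_total = -234.6 + j252.2 V.
Step 3 — Convert to polar: |V_total| = 344.4 V, ∠V_total = 132.9°.

V_total = 344.4∠132.9° V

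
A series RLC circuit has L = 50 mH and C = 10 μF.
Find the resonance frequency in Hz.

Step 1 — Resonance condition Im(Z)=0 gives ω₀ = 1/√(LC).
Step 2 — ω₀ = 1/√(0.05·1e-05) = 1414 rad/s.
Step 3 — f₀ = ω₀/(2π) = 225.1 Hz.

f₀ = 225.1 Hz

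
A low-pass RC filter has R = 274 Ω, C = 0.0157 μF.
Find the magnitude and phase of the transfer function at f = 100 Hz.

Step 1 — Angular frequency: ω = 2π·100 = 628.3 rad/s.
Step 2 — Transfer function: H(jω) = 1/(1 + jωRC).
Step 3 — Denominator: 1 + jωRC = 1 + j·628.3·274·1.57e-08 = 1 + j0.002703.
Step 4 — H = 1 - j0.002703.
Step 5 — Magnitude: |H| = 1 (-0.0 dB); phase: φ = -0.2°.

|H| = 1 (-0.0 dB), φ = -0.2°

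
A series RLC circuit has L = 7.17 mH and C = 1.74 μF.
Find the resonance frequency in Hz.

Step 1 — Resonance condition Im(Z)=0 gives ω₀ = 1/√(LC).
Step 2 — ω₀ = 1/√(0.00717·1.74e-06) = 8953 rad/s.
Step 3 — f₀ = ω₀/(2π) = 1425 Hz.

f₀ = 1425 Hz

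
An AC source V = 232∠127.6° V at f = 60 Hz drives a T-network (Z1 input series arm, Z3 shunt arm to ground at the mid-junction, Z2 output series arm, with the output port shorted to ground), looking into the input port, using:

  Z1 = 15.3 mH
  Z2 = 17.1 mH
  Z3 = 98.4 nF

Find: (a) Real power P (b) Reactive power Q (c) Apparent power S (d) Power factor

Step 1 — Angular frequency: ω = 2π·f = 2π·60 = 377 rad/s.
Step 2 — Component impedances:
  Z1: Z = jωL = j·377·0.0153 = 0 + j5.768 Ω
  Z2: Z = jωL = j·377·0.0171 = 0 + j6.447 Ω
  Z3: Z = 1/(jωC) = -j/(ω·C) = 0 - j2.696e+04 Ω
Step 3 — With the output port shorted to ground, the output series arm Z2 runs from the junction to ground; the shunt arm Z3 also runs from the junction to ground. They appear in parallel: Z3 || Z2 = 0 + j6.448 Ω.
Step 4 — Series with input arm Z1: Z_in = Z1 + (Z3 || Z2) = 0 + j12.22 Ω = 12.22∠90.0° Ω.
Step 5 — Source phasor: V = 232∠127.6° V = -141.6 + j183.8 V.
Step 6 — Current: I = V / Z = 15.05 + j11.59 A = 18.99∠37.6° A.
Step 7 — Complex power: S = V·I* = 0 + j4406 VA.
Step 8 — Real power: P = Re(S) = 0 W.
Step 9 — Reactive power: Q = Im(S) = 4406 VAR.
Step 10 — Apparent power: |S| = 4406 VA.
Step 11 — Power factor: PF = P/|S| = 0 (lagging).

(a) P = 0 W  (b) Q = 4406 VAR  (c) S = 4406 VA  (d) PF = 0 (lagging)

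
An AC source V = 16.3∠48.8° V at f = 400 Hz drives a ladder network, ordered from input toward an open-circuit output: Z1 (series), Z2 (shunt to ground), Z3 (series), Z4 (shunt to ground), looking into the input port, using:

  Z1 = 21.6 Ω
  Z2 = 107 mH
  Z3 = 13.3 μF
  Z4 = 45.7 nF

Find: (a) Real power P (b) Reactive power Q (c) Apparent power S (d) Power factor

Step 1 — Angular frequency: ω = 2π·f = 2π·400 = 2513 rad/s.
Step 2 — Component impedances:
  Z1: Z = R = 21.6 Ω
  Z2: Z = jωL = j·2513·0.107 = 0 + j268.9 Ω
  Z3: Z = 1/(jωC) = -j/(ω·C) = 0 - j29.92 Ω
  Z4: Z = 1/(jωC) = -j/(ω·C) = 0 - j8707 Ω
Step 3 — Ladder network (open output): work backward from the far end, alternating series and parallel combinations. Z_in = 21.6 + j277.5 Ω = 278.3∠85.5° Ω.
Step 4 — Source phasor: V = 16.3∠48.8° V = 10.74 + j12.26 V.
Step 5 — Current: I = V / Z = 0.04693 - j0.03504 A = 0.05857∠-36.7° A.
Step 6 — Complex power: S = V·I* = 0.0741 + j0.9518 VA.
Step 7 — Real power: P = Re(S) = 0.0741 W.
Step 8 — Reactive power: Q = Im(S) = 0.9518 VAR.
Step 9 — Apparent power: |S| = 0.9547 VA.
Step 10 — Power factor: PF = P/|S| = 0.07761 (lagging).

(a) P = 0.0741 W  (b) Q = 0.9518 VAR  (c) S = 0.9547 VA  (d) PF = 0.07761 (lagging)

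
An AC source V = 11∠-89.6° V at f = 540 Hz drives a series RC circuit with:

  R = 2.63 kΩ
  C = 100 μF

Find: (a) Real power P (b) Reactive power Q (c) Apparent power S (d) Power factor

Step 1 — Angular frequency: ω = 2π·f = 2π·540 = 3393 rad/s.
Step 2 — Component impedances:
  R: Z = R = 2630 Ω
  C: Z = 1/(jωC) = -j/(ω·C) = 0 - j2.947 Ω
Step 3 — Series combination: Z_total = R + C = 2630 - j2.947 Ω = 2630∠-0.1° Ω.
Step 4 — Source phasor: V = 11∠-89.6° V = 0.07679 - j11 V.
Step 5 — Current: I = V / Z = 3.389e-05 - j0.004182 A = 0.004183∠-89.5° A.
Step 6 — Complex power: S = V·I* = 0.04601 - j5.156e-05 VA.
Step 7 — Real power: P = Re(S) = 0.04601 W.
Step 8 — Reactive power: Q = Im(S) = -5.156e-05 VAR.
Step 9 — Apparent power: |S| = 0.04601 VA.
Step 10 — Power factor: PF = P/|S| = 1 (leading).

(a) P = 0.04601 W  (b) Q = -5.156e-05 VAR  (c) S = 0.04601 VA  (d) PF = 1 (leading)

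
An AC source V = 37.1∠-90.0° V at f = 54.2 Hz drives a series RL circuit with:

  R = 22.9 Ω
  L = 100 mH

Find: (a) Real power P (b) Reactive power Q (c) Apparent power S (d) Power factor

Step 1 — Angular frequency: ω = 2π·f = 2π·54.2 = 340.5 rad/s.
Step 2 — Component impedances:
  R: Z = R = 22.9 Ω
  L: Z = jωL = j·340.5·0.1 = 0 + j34.05 Ω
Step 3 — Series combination: Z_total = R + L = 22.9 + j34.05 Ω = 41.04∠56.1° Ω.
Step 4 — Source phasor: V = 37.1∠-90.0° V = 0 - j37.1 V.
Step 5 — Current: I = V / Z = -0.7502 - j0.5045 A = 0.904∠-146.1° A.
Step 6 — Complex power: S = V·I* = 18.72 + j27.83 VA.
Step 7 — Real power: P = Re(S) = 18.72 W.
Step 8 — Reactive power: Q = Im(S) = 27.83 VAR.
Step 9 — Apparent power: |S| = 33.54 VA.
Step 10 — Power factor: PF = P/|S| = 0.558 (lagging).

(a) P = 18.72 W  (b) Q = 27.83 VAR  (c) S = 33.54 VA  (d) PF = 0.558 (lagging)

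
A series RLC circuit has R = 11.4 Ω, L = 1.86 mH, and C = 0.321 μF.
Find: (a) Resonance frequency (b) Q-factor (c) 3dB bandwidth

Step 1 — Resonance condition Im(Z)=0 gives ω₀ = 1/√(LC).
Step 2 — ω₀ = 1/√(0.00186·3.21e-07) = 4.093e+04 rad/s.
Step 3 — f₀ = ω₀/(2π) = 6513 Hz.
Step 4 — Series Q: Q = ω₀L/R = 4.093e+04·0.00186/11.4 = 6.677.
Step 5 — 3dB bandwidth: Δω = ω₀/Q = 6129 rad/s; BW = Δω/(2π) = 975.5 Hz.

(a) f₀ = 6513 Hz  (b) Q = 6.677  (c) BW = 975.5 Hz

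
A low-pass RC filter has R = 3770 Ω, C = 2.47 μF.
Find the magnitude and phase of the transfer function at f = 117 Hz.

Step 1 — Angular frequency: ω = 2π·117 = 735.1 rad/s.
Step 2 — Transfer function: H(jω) = 1/(1 + jωRC).
Step 3 — Denominator: 1 + jωRC = 1 + j·735.1·3770·2.47e-06 = 1 + j6.845.
Step 4 — H = 0.02089 - j0.143.
Step 5 — Magnitude: |H| = 0.1445 (-16.8 dB); phase: φ = -81.7°.

|H| = 0.1445 (-16.8 dB), φ = -81.7°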